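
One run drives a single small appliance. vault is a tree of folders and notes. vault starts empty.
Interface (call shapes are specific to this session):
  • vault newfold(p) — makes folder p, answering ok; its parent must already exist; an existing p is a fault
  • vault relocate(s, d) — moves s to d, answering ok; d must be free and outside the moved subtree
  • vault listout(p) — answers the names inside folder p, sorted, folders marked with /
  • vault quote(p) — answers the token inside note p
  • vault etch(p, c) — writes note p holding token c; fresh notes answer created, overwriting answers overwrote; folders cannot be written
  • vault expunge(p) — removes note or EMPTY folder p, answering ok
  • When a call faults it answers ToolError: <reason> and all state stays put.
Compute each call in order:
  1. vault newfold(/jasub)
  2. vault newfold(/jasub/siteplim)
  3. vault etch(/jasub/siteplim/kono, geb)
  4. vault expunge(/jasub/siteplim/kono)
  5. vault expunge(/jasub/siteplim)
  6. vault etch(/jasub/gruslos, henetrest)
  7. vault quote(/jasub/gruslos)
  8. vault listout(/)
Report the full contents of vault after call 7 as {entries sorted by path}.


Answer: {jasub/, jasub/gruslos=henetrest}

Derivation:
[in] vault newfold p: /jasub
  ok
[in] vault newfold p: /jasub/siteplim
  ok
[in] vault etch p: /jasub/siteplim/kono c: geb
  created
[in] vault expunge p: /jasub/siteplim/kono
  ok
[in] vault expunge p: /jasub/siteplim
  ok
[in] vault etch p: /jasub/gruslos c: henetrest
  created
[in] vault quote p: /jasub/gruslos
  henetrest
[in] vault listout p: /
  [jasub/]


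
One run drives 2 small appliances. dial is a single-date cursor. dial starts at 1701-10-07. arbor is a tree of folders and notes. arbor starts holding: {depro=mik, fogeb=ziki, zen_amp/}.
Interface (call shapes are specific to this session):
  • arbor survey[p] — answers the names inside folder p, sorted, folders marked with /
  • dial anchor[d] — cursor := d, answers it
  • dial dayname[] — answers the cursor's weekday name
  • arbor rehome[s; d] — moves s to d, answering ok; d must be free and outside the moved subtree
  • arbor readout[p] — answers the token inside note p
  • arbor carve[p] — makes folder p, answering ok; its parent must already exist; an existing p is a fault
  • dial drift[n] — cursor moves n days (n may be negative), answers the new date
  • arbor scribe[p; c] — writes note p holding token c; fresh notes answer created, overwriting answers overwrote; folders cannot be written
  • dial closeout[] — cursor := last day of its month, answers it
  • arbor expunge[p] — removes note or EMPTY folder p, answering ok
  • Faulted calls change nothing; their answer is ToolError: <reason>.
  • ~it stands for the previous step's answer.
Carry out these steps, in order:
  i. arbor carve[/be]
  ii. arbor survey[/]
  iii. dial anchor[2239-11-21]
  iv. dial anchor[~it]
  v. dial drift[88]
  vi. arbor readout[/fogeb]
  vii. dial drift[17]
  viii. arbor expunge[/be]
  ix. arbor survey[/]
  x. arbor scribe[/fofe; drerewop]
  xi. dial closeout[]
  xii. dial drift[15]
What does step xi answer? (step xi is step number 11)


-> arbor carve(p: /be)
<- ok
-> arbor survey(p: /)
<- [be/, depro, fogeb, zen_amp/]
-> dial anchor(d: 2239-11-21)
<- 2239-11-21
-> dial anchor(d: ~it)
<- 2239-11-21
-> dial drift(n: 88)
<- 2240-02-17
-> arbor readout(p: /fogeb)
<- ziki
-> dial drift(n: 17)
<- 2240-03-05
-> arbor expunge(p: /be)
<- ok
-> arbor survey(p: /)
<- [depro, fogeb, zen_amp/]
-> arbor scribe(p: /fofe, c: drerewop)
<- created
-> dial closeout()
<- 2240-03-31
-> dial drift(n: 15)
<- 2240-04-15

Answer: 2240-03-31


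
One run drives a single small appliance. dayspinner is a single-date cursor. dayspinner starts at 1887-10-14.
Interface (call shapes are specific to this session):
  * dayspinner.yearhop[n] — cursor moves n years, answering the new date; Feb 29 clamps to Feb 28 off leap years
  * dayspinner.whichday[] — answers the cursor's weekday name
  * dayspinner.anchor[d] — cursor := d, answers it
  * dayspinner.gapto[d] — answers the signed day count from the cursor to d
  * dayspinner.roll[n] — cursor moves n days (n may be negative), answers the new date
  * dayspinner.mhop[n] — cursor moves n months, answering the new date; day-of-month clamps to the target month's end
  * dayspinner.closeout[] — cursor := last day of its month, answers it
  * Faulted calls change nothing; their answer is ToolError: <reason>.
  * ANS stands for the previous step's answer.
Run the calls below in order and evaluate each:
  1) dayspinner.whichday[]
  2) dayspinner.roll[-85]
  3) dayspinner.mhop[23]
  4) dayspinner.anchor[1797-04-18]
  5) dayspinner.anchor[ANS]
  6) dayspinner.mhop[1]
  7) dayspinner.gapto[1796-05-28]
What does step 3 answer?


Answer: 1889-06-21

Derivation:
Using dayspinner.whichday(), and observe Friday.
Invoking dayspinner.roll with n='-85': 1887-07-21.
Now I run dayspinner.mhop with n='23': 1889-06-21.
I run dayspinner.anchor with d='1797-04-18', which returns 1797-04-18.
I call dayspinner.anchor with d='ANS': 1797-04-18.
Next I call dayspinner.mhop with n='1', — result: 1797-05-18.
Using dayspinner.gapto with d='1796-05-28': -355.


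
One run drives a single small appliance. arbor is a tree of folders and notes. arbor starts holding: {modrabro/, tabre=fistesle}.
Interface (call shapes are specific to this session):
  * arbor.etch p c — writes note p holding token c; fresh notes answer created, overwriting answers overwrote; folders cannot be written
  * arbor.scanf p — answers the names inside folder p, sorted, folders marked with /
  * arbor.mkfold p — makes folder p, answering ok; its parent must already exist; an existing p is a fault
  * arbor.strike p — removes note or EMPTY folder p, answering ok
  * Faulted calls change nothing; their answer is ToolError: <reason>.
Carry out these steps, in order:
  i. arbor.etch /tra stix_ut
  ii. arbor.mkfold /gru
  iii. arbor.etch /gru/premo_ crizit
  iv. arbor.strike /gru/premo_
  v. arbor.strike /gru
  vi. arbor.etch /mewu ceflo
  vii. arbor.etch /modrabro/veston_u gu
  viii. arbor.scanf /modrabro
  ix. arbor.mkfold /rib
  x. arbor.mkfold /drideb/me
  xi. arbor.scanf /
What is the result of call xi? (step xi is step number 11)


-> arbor.etch(/tra, stix_ut)
<- created
-> arbor.mkfold(/gru)
<- ok
-> arbor.etch(/gru/premo_, crizit)
<- created
-> arbor.strike(/gru/premo_)
<- ok
-> arbor.strike(/gru)
<- ok
-> arbor.etch(/mewu, ceflo)
<- created
-> arbor.etch(/modrabro/veston_u, gu)
<- created
-> arbor.scanf(/modrabro)
<- [veston_u]
-> arbor.mkfold(/rib)
<- ok
-> arbor.mkfold(/drideb/me)
<- ToolError: no parent
-> arbor.scanf(/)
<- [mewu, modrabro/, rib/, tabre, tra]

Answer: [mewu, modrabro/, rib/, tabre, tra]


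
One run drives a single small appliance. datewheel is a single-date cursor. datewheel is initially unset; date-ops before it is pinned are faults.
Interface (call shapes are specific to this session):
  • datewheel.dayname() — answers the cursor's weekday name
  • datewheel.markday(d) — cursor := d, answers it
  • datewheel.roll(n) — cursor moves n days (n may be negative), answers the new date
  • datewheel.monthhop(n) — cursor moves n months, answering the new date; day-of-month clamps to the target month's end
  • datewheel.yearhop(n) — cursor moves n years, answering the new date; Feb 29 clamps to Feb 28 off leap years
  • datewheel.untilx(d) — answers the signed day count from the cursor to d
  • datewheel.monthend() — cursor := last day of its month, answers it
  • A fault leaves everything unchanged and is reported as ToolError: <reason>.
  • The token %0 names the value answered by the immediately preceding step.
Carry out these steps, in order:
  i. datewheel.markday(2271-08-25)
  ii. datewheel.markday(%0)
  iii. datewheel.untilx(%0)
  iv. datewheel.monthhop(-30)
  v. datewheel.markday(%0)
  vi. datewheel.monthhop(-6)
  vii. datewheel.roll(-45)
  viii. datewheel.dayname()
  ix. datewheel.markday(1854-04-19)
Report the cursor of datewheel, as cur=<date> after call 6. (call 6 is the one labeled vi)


Answer: cur=2268-08-25

Derivation:
Step: datewheel.markday[d='2271-08-25']
Result: 2271-08-25
Step: datewheel.markday[d='%0']
Result: 2271-08-25
Step: datewheel.untilx[d='%0']
Result: 0
Step: datewheel.monthhop[n='-30']
Result: 2269-02-25
Step: datewheel.markday[d='%0']
Result: 2269-02-25
Step: datewheel.monthhop[n='-6']
Result: 2268-08-25
Step: datewheel.roll[n='-45']
Result: 2268-07-11
Step: datewheel.dayname[]
Result: Saturday
Step: datewheel.markday[d='1854-04-19']
Result: 1854-04-19


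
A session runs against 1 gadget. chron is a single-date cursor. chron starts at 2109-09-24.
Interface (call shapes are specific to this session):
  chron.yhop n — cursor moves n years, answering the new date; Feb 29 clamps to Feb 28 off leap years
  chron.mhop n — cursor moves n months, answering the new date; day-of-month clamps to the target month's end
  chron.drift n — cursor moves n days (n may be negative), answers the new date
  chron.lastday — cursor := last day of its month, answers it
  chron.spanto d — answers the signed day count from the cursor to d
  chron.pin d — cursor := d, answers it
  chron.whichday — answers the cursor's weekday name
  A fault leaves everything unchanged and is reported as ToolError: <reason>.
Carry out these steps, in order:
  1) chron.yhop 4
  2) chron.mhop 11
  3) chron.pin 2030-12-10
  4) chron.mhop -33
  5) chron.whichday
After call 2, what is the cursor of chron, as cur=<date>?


Answer: cur=2114-08-24

Derivation:
>> chron.yhop(4)
<< 2113-09-24
>> chron.mhop(11)
<< 2114-08-24
>> chron.pin(2030-12-10)
<< 2030-12-10
>> chron.mhop(-33)
<< 2028-03-10
>> chron.whichday()
<< Friday


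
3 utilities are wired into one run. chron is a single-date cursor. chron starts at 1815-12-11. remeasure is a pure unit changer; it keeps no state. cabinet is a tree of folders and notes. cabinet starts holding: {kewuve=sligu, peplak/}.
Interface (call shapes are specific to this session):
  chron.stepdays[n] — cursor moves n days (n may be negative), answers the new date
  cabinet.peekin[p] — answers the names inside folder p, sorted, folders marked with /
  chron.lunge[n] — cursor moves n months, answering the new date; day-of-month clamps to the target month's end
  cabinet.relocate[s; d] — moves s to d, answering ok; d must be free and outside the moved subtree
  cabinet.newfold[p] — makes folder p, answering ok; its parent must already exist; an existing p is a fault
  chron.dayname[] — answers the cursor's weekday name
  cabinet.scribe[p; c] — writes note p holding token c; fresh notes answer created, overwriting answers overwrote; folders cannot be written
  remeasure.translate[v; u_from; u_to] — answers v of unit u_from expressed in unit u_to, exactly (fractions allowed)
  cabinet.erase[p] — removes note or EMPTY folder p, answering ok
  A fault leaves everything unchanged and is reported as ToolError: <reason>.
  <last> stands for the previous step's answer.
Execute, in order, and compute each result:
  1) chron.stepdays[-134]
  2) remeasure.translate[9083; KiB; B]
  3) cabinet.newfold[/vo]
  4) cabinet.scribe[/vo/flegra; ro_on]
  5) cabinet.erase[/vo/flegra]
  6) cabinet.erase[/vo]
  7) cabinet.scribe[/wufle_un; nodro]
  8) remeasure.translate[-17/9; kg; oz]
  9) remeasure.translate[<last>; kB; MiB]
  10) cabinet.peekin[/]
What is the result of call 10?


Answer: [kewuve, peplak/, wufle_un]

Derivation:
% 1. chron.stepdays(-134) : 1815-07-30
% 2. remeasure.translate(9083, KiB, B) : 9300992
% 3. cabinet.newfold(/vo) : ok
% 4. cabinet.scribe(/vo/flegra, ro_on) : created
% 5. cabinet.erase(/vo/flegra) : ok
% 6. cabinet.erase(/vo) : ok
% 7. cabinet.scribe(/wufle_un, nodro) : created
% 8. remeasure.translate(-17/9, kg, oz) : -27200000000/408233133
% 9. remeasure.translate(<last>, kB, MiB) : -830078125/13063460256
% 10. cabinet.peekin(/) : [kewuve, peplak/, wufle_un]


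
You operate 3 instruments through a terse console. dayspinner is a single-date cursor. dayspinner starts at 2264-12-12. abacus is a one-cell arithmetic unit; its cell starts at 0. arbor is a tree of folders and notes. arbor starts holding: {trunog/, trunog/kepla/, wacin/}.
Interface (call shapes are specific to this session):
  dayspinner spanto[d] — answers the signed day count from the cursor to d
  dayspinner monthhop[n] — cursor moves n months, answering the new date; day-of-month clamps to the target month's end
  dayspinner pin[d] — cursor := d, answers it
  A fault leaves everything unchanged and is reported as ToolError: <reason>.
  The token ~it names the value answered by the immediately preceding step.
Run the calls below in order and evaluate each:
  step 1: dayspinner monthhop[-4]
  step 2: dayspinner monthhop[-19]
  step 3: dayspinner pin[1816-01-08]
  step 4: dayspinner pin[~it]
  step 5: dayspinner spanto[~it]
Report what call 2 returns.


> dayspinner monthhop n='-4'
  2264-08-12
> dayspinner monthhop n='-19'
  2263-01-12
> dayspinner pin d='1816-01-08'
  1816-01-08
> dayspinner pin d='~it'
  1816-01-08
> dayspinner spanto d='~it'
  0

Answer: 2263-01-12


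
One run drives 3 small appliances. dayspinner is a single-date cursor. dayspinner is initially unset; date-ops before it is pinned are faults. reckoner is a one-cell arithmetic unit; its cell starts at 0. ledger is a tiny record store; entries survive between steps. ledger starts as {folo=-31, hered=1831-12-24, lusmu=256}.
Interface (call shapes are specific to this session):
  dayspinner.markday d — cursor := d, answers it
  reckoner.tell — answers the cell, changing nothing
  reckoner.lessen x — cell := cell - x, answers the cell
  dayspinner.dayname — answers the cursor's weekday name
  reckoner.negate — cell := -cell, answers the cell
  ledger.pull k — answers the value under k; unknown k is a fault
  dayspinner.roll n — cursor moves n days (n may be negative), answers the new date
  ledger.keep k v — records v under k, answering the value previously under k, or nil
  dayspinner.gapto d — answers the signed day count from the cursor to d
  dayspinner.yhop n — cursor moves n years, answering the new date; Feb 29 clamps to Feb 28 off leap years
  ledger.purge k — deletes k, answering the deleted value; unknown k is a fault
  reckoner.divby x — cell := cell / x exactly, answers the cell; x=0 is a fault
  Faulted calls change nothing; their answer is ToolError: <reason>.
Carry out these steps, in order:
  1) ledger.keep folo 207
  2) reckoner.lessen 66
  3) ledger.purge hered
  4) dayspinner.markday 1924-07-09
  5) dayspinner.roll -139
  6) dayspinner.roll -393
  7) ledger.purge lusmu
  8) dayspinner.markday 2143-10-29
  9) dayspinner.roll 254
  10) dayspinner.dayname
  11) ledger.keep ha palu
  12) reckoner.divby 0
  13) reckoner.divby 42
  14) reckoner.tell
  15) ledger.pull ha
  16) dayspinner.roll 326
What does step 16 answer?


Answer: 2145-05-31

Derivation:
% keep(k: folo, v: 207) == -31
% lessen(x: 66) == -66
% purge(k: hered) == 1831-12-24
% markday(d: 1924-07-09) == 1924-07-09
% roll(n: -139) == 1924-02-21
% roll(n: -393) == 1923-01-24
% purge(k: lusmu) == 256
% markday(d: 2143-10-29) == 2143-10-29
% roll(n: 254) == 2144-07-09
% dayname() == Thursday
% keep(k: ha, v: palu) == nil
% divby(x: 0) == ToolError: division by zero
% divby(x: 42) == -11/7
% tell() == -11/7
% pull(k: ha) == palu
% roll(n: 326) == 2145-05-31


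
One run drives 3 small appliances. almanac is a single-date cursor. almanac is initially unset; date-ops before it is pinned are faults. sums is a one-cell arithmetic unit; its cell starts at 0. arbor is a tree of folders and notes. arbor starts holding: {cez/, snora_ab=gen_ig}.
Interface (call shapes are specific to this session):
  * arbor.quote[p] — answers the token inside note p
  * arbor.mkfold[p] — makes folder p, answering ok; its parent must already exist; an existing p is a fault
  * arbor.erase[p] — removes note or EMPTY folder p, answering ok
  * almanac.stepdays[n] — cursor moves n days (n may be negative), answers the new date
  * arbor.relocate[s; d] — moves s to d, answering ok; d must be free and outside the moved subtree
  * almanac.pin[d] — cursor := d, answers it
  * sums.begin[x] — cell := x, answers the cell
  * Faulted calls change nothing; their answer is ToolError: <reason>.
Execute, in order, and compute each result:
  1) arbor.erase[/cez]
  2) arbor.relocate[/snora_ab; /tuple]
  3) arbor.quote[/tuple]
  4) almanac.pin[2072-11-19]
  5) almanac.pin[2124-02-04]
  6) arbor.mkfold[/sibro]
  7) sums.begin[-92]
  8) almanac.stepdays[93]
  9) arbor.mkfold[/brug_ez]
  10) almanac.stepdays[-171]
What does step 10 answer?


I try erase on /cez, → ok.
Invoking relocate on /snora_ab, /tuple, → ok.
I run quote on /tuple: gen_ig.
Next I call pin on 2072-11-19, yielding 2072-11-19.
I invoke pin on 2124-02-04, giving 2124-02-04.
I use mkfold on /sibro, giving ok.
Then begin on -92, yielding -92.
I run stepdays on 93, which returns 2124-05-07.
Invoking mkfold on /brug_ez, and get ok.
Using stepdays on -171, → 2123-11-18.

Answer: 2123-11-18


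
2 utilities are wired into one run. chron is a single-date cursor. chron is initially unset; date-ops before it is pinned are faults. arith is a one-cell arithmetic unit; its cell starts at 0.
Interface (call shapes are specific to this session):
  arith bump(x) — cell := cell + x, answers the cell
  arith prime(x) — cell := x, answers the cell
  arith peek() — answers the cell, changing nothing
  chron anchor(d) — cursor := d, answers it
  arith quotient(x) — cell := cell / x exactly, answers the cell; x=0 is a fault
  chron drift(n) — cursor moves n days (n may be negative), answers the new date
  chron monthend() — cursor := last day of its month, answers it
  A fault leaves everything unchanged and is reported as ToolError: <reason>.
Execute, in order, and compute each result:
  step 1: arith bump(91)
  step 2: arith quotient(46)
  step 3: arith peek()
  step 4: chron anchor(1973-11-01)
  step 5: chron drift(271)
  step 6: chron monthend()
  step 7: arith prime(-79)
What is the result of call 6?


==> arith bump(91)
<== 91
==> arith quotient(46)
<== 91/46
==> arith peek()
<== 91/46
==> chron anchor(1973-11-01)
<== 1973-11-01
==> chron drift(271)
<== 1974-07-30
==> chron monthend()
<== 1974-07-31
==> arith prime(-79)
<== -79

Answer: 1974-07-31


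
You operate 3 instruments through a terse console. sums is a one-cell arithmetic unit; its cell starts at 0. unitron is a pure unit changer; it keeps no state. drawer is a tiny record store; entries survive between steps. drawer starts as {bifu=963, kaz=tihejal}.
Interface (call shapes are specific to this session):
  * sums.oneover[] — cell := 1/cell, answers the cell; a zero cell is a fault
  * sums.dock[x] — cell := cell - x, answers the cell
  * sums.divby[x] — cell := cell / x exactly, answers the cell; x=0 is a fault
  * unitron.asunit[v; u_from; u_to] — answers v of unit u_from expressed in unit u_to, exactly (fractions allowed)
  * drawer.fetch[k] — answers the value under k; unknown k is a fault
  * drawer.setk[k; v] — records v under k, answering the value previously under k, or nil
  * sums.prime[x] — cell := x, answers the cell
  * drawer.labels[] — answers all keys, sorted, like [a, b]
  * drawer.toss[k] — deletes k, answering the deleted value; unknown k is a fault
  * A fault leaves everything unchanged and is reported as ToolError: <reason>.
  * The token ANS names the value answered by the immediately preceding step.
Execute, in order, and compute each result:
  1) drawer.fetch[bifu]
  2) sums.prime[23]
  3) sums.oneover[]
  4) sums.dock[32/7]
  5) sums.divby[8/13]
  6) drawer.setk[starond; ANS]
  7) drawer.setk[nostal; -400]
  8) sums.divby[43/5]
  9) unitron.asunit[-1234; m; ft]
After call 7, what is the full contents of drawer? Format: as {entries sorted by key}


Answer: {bifu=963, kaz=tihejal, nostal=-400, starond=-9477/1288}

Derivation:
Act: drawer.fetch[bifu]
Obs: 963
Act: sums.prime[23]
Obs: 23
Act: sums.oneover[]
Obs: 1/23
Act: sums.dock[32/7]
Obs: -729/161
Act: sums.divby[8/13]
Obs: -9477/1288
Act: drawer.setk[starond; ANS]
Obs: nil
Act: drawer.setk[nostal; -400]
Obs: nil
Act: sums.divby[43/5]
Obs: -47385/55384
Act: unitron.asunit[-1234; m; ft]
Obs: -1542500/381


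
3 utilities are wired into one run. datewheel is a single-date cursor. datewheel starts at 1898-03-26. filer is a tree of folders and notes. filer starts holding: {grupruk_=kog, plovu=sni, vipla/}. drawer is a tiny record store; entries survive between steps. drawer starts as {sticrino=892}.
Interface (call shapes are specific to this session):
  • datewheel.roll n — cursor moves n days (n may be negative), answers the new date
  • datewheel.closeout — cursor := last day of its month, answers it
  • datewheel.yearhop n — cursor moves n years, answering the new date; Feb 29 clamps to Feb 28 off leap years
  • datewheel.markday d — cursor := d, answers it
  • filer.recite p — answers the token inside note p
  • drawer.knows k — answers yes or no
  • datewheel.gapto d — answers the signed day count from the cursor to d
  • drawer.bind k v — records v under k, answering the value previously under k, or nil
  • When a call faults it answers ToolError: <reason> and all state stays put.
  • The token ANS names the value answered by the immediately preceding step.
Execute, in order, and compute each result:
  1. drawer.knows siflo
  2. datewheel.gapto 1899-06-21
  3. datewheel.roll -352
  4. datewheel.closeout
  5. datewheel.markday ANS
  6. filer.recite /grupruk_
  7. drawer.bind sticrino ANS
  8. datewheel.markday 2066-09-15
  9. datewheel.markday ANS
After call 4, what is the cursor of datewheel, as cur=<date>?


Do: knows[k: siflo]
See: no
Do: gapto[d: 1899-06-21]
See: 452
Do: roll[n: -352]
See: 1897-04-08
Do: closeout[]
See: 1897-04-30
Do: markday[d: ANS]
See: 1897-04-30
Do: recite[p: /grupruk_]
See: kog
Do: bind[k: sticrino; v: ANS]
See: 892
Do: markday[d: 2066-09-15]
See: 2066-09-15
Do: markday[d: ANS]
See: 2066-09-15

Answer: cur=1897-04-30


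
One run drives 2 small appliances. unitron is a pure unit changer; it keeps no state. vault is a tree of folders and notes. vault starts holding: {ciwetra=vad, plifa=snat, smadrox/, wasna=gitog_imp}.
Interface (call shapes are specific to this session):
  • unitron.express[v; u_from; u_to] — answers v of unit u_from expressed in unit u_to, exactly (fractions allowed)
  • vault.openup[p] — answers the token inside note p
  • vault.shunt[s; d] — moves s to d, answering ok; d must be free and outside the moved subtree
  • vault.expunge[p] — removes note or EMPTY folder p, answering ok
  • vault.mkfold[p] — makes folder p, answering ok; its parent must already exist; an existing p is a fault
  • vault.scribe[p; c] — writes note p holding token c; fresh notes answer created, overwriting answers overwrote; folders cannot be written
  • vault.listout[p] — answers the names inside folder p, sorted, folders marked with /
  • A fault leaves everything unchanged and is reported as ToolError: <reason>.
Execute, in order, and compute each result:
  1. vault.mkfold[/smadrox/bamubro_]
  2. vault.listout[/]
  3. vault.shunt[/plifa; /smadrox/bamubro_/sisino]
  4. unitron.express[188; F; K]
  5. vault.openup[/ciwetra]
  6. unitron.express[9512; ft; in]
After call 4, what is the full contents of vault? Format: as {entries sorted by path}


Answer: {ciwetra=vad, smadrox/, smadrox/bamubro_/, smadrox/bamubro_/sisino=snat, wasna=gitog_imp}

Derivation:
% mkfold(p='/smadrox/bamubro_') ~> ok
% listout(p='/') ~> [ciwetra, plifa, smadrox/, wasna]
% shunt(s='/plifa', d='/smadrox/bamubro_/sisino') ~> ok
% express(v='188', u_from='F', u_to='K') ~> 21589/60
% openup(p='/ciwetra') ~> vad
% express(v='9512', u_from='ft', u_to='in') ~> 114144


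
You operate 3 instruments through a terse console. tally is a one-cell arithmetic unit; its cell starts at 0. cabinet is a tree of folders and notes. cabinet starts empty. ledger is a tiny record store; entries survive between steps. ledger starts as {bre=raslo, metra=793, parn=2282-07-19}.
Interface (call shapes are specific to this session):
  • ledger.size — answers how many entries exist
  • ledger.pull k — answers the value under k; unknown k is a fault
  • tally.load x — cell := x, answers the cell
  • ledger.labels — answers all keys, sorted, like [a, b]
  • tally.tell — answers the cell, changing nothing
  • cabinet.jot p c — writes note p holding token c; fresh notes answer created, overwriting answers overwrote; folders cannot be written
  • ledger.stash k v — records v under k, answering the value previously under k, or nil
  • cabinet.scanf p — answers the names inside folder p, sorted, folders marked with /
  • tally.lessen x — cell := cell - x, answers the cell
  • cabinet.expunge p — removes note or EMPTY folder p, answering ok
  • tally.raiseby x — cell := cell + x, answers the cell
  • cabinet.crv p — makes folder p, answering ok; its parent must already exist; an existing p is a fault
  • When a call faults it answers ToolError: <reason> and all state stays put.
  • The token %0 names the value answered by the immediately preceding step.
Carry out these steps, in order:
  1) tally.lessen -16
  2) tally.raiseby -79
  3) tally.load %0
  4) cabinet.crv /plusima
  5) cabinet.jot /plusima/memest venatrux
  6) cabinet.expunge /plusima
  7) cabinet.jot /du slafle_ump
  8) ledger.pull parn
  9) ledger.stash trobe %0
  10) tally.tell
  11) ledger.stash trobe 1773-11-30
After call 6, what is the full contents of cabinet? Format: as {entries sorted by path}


Answer: {plusima/, plusima/memest=venatrux}

Derivation:
Do: lessen[-16]
See: 16
Do: raiseby[-79]
See: -63
Do: load[%0]
See: -63
Do: crv[/plusima]
See: ok
Do: jot[/plusima/memest; venatrux]
See: created
Do: expunge[/plusima]
See: ToolError: not empty
Do: jot[/du; slafle_ump]
See: created
Do: pull[parn]
See: 2282-07-19
Do: stash[trobe; %0]
See: nil
Do: tell[]
See: -63
Do: stash[trobe; 1773-11-30]
See: 2282-07-19


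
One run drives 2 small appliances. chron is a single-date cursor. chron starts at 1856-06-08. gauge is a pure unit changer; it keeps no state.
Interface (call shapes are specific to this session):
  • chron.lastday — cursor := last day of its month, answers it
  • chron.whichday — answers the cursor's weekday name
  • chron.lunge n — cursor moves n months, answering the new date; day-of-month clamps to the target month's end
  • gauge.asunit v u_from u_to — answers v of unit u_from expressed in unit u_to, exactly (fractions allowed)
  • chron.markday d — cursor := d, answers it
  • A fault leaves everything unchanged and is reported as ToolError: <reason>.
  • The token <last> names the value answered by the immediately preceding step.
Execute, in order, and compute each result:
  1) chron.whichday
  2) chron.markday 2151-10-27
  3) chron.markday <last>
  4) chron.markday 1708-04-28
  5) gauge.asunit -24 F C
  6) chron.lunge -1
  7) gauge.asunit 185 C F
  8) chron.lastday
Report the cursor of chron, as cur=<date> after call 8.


Invoking chron.whichday, and see Sunday.
I run chron.markday(d=2151-10-27), and get 2151-10-27.
Next I call chron.markday(d=<last>), and observe 2151-10-27.
Next I call chron.markday(d=1708-04-28), — result: 1708-04-28.
Then gauge.asunit(v=-24, u_from=F, u_to=C), — result: -280/9.
Then chron.lunge(n=-1), giving 1708-03-28.
I try gauge.asunit(v=185, u_from=C, u_to=F), giving 365.
I use chron.lastday(), — result: 1708-03-31.

Answer: cur=1708-03-31


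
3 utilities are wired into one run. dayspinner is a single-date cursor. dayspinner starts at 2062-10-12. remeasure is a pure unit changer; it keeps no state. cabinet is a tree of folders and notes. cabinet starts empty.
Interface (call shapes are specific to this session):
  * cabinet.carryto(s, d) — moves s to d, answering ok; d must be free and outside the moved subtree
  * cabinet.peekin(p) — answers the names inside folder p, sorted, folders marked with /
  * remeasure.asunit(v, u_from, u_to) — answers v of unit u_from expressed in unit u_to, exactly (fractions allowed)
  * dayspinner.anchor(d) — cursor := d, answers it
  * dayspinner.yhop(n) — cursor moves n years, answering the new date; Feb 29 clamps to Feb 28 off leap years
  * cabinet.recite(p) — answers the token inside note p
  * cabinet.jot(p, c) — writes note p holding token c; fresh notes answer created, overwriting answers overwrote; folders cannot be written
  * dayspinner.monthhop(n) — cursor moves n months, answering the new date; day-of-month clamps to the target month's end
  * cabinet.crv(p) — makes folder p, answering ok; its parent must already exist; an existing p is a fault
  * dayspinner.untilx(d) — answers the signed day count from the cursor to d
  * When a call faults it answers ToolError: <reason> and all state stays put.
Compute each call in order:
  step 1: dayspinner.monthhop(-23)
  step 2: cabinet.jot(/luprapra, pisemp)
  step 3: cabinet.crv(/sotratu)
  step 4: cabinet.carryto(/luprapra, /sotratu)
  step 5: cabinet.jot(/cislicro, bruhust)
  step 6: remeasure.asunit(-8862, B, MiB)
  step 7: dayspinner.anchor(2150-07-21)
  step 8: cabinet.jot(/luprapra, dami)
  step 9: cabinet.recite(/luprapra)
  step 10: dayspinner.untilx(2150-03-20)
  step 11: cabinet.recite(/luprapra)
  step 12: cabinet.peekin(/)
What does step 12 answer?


Answer: [cislicro, luprapra, sotratu/]

Derivation:
Then dayspinner.monthhop(n→-23), — result: 2060-11-12.
Using cabinet.jot(p→/luprapra, c→pisemp), giving created.
I call cabinet.crv(p→/sotratu), and see ok.
Now I run cabinet.carryto(s→/luprapra, d→/sotratu): ToolError: exists.
Next I call cabinet.jot(p→/cislicro, c→bruhust), and observe created.
Next I call remeasure.asunit(v→-8862, u_from→B, u_to→MiB), and get -4431/524288.
I run dayspinner.anchor(d→2150-07-21), — result: 2150-07-21.
Using cabinet.jot(p→/luprapra, c→dami), and observe overwrote.
I call cabinet.recite(p→/luprapra), which returns dami.
Then dayspinner.untilx(d→2150-03-20), giving -123.
I use cabinet.recite(p→/luprapra), and see dami.
I call cabinet.peekin(p→/), and observe [cislicro, luprapra, sotratu/].


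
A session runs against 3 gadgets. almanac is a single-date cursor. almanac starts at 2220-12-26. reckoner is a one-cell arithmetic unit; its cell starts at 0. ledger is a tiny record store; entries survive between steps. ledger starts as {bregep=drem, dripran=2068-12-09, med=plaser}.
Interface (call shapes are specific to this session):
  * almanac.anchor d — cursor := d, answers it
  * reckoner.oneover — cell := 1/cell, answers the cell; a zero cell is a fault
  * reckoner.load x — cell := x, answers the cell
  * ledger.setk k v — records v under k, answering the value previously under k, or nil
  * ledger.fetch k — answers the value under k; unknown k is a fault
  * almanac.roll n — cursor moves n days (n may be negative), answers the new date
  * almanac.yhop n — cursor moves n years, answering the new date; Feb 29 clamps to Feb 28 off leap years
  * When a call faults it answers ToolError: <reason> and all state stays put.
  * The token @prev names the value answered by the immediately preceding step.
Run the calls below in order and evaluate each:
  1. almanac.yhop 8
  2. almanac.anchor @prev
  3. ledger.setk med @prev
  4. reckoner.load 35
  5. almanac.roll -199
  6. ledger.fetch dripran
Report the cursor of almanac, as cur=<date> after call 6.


Answer: cur=2228-06-10

Derivation:
>>> almanac.yhop n='8'
= 2228-12-26
>>> almanac.anchor d='@prev'
= 2228-12-26
>>> ledger.setk k='med' v='@prev'
= plaser
>>> reckoner.load x='35'
= 35
>>> almanac.roll n='-199'
= 2228-06-10
>>> ledger.fetch k='dripran'
= 2068-12-09


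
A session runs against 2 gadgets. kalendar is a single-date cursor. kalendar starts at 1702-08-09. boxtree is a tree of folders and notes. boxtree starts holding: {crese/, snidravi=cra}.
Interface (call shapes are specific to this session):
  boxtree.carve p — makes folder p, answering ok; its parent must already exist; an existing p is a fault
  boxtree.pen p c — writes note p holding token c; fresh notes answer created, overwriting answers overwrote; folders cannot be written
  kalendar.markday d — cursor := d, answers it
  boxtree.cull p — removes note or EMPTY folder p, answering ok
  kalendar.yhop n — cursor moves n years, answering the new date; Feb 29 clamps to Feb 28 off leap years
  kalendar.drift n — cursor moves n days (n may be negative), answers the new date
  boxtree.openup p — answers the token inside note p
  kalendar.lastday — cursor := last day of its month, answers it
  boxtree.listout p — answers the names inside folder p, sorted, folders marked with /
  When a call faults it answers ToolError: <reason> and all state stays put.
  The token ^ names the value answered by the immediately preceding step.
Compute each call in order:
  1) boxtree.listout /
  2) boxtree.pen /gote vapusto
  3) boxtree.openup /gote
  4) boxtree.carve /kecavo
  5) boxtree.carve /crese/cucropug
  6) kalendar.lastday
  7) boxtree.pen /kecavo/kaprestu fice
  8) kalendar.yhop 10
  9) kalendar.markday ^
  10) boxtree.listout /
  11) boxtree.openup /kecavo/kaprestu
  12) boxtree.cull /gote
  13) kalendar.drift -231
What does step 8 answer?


Answer: 1712-08-31

Derivation:
→ boxtree.listout(/)
← [crese/, snidravi]
→ boxtree.pen(/gote, vapusto)
← created
→ boxtree.openup(/gote)
← vapusto
→ boxtree.carve(/kecavo)
← ok
→ boxtree.carve(/crese/cucropug)
← ok
→ kalendar.lastday()
← 1702-08-31
→ boxtree.pen(/kecavo/kaprestu, fice)
← created
→ kalendar.yhop(10)
← 1712-08-31
→ kalendar.markday(^)
← 1712-08-31
→ boxtree.listout(/)
← [crese/, gote, kecavo/, snidravi]
→ boxtree.openup(/kecavo/kaprestu)
← fice
→ boxtree.cull(/gote)
← ok
→ kalendar.drift(-231)
← 1712-01-13


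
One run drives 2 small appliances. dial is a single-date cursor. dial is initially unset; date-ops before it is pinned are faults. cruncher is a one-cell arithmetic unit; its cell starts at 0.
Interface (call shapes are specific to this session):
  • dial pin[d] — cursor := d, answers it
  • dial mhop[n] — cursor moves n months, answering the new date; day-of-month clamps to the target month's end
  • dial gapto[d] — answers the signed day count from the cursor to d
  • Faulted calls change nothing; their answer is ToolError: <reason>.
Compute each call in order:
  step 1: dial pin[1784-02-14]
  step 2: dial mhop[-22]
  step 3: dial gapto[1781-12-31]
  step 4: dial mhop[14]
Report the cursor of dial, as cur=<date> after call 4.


==> dial pin(d='1784-02-14')
<== 1784-02-14
==> dial mhop(n='-22')
<== 1782-04-14
==> dial gapto(d='1781-12-31')
<== -104
==> dial mhop(n='14')
<== 1783-06-14

Answer: cur=1783-06-14


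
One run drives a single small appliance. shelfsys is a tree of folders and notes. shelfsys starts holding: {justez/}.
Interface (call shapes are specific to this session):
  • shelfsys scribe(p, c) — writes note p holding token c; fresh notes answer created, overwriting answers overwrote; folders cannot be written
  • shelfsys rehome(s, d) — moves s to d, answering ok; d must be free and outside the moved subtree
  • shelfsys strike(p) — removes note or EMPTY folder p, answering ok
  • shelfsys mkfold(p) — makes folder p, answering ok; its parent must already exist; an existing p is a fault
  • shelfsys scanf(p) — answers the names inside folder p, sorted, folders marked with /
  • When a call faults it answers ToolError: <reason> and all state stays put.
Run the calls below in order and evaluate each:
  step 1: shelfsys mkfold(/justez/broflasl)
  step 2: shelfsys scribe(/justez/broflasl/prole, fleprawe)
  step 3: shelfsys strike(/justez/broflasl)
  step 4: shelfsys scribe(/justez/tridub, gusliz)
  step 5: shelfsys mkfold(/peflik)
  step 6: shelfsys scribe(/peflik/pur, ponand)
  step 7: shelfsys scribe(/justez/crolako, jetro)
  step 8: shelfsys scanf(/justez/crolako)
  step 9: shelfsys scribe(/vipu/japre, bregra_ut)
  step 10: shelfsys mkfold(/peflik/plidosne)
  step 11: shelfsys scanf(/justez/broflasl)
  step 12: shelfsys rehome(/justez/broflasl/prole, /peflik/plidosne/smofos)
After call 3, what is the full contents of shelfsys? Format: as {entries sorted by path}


-> shelfsys mkfold(p=/justez/broflasl)
<- ok
-> shelfsys scribe(p=/justez/broflasl/prole, c=fleprawe)
<- created
-> shelfsys strike(p=/justez/broflasl)
<- ToolError: not empty
-> shelfsys scribe(p=/justez/tridub, c=gusliz)
<- created
-> shelfsys mkfold(p=/peflik)
<- ok
-> shelfsys scribe(p=/peflik/pur, c=ponand)
<- created
-> shelfsys scribe(p=/justez/crolako, c=jetro)
<- created
-> shelfsys scanf(p=/justez/crolako)
<- ToolError: not a directory
-> shelfsys scribe(p=/vipu/japre, c=bregra_ut)
<- ToolError: no parent
-> shelfsys mkfold(p=/peflik/plidosne)
<- ok
-> shelfsys scanf(p=/justez/broflasl)
<- [prole]
-> shelfsys rehome(s=/justez/broflasl/prole, d=/peflik/plidosne/smofos)
<- ok

Answer: {justez/, justez/broflasl/, justez/broflasl/prole=fleprawe}


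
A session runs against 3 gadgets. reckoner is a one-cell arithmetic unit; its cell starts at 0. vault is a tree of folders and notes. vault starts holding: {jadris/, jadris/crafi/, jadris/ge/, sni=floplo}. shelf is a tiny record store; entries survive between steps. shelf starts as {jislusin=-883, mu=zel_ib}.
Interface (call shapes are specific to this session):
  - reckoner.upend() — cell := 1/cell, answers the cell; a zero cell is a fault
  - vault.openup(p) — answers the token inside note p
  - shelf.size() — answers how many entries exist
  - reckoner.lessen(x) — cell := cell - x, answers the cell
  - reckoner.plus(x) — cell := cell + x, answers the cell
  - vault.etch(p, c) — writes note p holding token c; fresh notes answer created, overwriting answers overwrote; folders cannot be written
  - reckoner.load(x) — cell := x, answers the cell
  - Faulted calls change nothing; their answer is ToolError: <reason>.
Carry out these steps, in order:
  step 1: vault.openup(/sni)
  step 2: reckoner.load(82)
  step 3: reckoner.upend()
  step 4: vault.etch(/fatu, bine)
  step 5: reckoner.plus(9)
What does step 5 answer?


Answer: 739/82

Derivation:
> vault.openup p='/sni'
:: floplo
> reckoner.load x='82'
:: 82
> reckoner.upend
:: 1/82
> vault.etch p='/fatu' c='bine'
:: created
> reckoner.plus x='9'
:: 739/82


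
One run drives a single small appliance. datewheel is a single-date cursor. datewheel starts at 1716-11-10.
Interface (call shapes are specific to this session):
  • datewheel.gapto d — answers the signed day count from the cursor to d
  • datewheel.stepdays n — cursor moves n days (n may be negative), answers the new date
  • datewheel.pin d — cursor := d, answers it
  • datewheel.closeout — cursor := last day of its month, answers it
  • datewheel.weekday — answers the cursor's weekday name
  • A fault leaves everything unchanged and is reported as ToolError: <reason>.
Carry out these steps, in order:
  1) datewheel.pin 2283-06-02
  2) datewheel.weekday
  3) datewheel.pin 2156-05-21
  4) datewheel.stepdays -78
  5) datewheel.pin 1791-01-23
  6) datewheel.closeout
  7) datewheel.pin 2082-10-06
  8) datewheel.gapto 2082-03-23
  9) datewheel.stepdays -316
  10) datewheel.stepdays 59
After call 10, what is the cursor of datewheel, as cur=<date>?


Answer: cur=2082-01-22

Derivation:
>>> datewheel.pin 2283-06-02
[out] 2283-06-02
>>> datewheel.weekday
[out] Saturday
>>> datewheel.pin 2156-05-21
[out] 2156-05-21
>>> datewheel.stepdays -78
[out] 2156-03-04
>>> datewheel.pin 1791-01-23
[out] 1791-01-23
>>> datewheel.closeout
[out] 1791-01-31
>>> datewheel.pin 2082-10-06
[out] 2082-10-06
>>> datewheel.gapto 2082-03-23
[out] -197
>>> datewheel.stepdays -316
[out] 2081-11-24
>>> datewheel.stepdays 59
[out] 2082-01-22


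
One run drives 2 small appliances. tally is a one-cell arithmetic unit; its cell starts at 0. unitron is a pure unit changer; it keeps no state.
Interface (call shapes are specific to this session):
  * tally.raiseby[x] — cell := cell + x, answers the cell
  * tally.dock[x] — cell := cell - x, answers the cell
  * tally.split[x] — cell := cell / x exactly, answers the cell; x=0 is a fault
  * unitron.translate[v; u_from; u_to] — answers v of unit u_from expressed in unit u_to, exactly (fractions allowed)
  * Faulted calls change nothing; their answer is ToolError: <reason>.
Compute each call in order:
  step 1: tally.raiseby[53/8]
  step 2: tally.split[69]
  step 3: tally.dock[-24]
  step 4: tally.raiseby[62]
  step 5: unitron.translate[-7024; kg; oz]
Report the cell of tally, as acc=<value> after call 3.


Answer: acc=13301/552

Derivation:
>>> raiseby x=53/8
= 53/8
>>> split x=69
= 53/552
>>> dock x=-24
= 13301/552
>>> raiseby x=62
= 47525/552
>>> translate v=-7024 u_from=kg u_to=oz
= -11238400000000/45359237
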